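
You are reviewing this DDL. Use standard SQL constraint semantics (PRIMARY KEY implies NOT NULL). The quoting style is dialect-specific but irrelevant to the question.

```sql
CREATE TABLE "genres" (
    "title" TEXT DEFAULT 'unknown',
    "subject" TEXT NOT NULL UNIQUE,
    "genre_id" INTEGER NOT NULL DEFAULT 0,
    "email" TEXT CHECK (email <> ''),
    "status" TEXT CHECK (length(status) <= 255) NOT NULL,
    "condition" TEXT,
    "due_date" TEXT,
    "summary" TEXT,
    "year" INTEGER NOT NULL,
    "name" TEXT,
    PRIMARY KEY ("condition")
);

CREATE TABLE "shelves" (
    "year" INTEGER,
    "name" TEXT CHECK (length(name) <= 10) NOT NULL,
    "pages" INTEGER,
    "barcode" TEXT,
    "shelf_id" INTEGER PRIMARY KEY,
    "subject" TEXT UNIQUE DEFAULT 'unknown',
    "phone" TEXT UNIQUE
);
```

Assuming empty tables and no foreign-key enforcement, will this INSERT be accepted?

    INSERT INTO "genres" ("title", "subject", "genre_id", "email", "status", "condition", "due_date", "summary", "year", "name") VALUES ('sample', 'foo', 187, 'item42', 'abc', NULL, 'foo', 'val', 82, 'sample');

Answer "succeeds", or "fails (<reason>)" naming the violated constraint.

fails (NOT NULL on condition)

condition is explicitly set to NULL, but condition is part of the PRIMARY KEY (implied NOT NULL).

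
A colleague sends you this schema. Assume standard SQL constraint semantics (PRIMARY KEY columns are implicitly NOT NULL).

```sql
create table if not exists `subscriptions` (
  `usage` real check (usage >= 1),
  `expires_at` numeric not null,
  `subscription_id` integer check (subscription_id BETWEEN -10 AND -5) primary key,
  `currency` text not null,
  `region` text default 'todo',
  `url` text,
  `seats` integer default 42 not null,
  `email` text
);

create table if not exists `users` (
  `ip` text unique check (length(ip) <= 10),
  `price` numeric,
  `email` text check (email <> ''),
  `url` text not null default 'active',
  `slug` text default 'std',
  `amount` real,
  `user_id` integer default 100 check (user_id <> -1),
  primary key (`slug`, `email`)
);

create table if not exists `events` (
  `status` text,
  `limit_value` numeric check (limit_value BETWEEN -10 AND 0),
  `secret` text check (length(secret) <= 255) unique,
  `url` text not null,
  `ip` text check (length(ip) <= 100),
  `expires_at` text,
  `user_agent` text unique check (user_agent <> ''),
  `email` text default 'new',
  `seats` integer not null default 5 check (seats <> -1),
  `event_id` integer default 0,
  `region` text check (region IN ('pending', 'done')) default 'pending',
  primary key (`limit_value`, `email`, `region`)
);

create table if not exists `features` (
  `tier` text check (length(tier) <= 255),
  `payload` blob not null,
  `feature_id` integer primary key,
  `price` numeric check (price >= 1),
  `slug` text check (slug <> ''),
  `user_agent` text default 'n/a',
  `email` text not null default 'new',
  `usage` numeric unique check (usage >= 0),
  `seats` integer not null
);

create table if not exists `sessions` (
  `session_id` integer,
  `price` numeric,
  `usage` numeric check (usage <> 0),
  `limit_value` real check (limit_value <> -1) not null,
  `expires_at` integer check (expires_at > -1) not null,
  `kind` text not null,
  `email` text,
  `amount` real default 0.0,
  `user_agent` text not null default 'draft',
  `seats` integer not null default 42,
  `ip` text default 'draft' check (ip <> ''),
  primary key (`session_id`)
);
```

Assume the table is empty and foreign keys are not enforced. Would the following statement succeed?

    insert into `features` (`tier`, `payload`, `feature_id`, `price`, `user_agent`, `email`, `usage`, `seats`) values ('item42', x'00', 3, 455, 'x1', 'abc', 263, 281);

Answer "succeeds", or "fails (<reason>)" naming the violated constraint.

succeeds

NOT NULL columns: email is supplied; feature_id is supplied; payload is supplied; seats is supplied.
CHECK constraints: 'item42' satisfies (length(tier) <= 255); 455 satisfies (price >= 1); 263 satisfies (usage >= 0).
No constraint is violated.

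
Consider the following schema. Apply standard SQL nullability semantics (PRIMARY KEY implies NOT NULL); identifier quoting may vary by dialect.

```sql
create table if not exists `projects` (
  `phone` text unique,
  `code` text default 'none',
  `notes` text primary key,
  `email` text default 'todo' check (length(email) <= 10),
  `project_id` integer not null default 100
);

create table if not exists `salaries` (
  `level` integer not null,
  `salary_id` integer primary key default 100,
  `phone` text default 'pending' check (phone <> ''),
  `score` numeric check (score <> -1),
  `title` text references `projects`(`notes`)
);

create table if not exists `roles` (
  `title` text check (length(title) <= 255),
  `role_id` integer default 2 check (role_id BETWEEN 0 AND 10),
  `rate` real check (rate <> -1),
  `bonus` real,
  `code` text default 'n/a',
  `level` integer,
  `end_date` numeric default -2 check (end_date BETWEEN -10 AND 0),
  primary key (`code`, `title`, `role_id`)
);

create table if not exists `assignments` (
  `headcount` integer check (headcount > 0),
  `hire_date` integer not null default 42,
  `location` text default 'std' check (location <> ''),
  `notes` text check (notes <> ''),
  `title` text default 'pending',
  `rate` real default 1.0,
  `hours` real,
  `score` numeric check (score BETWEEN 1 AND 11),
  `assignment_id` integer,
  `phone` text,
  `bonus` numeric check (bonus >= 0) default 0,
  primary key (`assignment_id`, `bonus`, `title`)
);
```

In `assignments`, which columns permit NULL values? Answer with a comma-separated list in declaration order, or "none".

headcount, location, notes, rate, hours, score, phone

- headcount: CHECK does not forbid NULL (a CHECK constraint passes when its expression is NULL) → nullable.
- hire_date: declared NOT NULL → not nullable.
- location: CHECK does not forbid NULL (a CHECK constraint passes when its expression is NULL) → nullable.
- notes: CHECK does not forbid NULL (a CHECK constraint passes when its expression is NULL) → nullable.
- title: part of the PRIMARY KEY, which implies NOT NULL → not nullable.
- rate: DEFAULT only fills an omitted column; an explicit NULL is still allowed → nullable.
- hours: no NOT NULL constraint applies → nullable.
- score: CHECK does not forbid NULL (a CHECK constraint passes when its expression is NULL) → nullable.
- assignment_id: part of the PRIMARY KEY, which implies NOT NULL → not nullable.
- phone: no NOT NULL constraint applies → nullable.
- bonus: part of the PRIMARY KEY, which implies NOT NULL → not nullable.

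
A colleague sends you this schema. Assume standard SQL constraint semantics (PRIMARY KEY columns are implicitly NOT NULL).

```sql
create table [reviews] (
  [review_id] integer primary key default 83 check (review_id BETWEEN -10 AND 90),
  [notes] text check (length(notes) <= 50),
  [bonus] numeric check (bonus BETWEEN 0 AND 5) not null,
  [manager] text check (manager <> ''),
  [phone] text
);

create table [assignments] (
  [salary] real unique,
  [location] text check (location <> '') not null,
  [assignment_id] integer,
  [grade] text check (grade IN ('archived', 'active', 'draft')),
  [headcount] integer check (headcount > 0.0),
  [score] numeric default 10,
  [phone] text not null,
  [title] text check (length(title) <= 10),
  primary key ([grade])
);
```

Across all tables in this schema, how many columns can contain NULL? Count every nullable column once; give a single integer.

8

reviews: 3 nullable (notes, manager, phone — PK (review_id) and explicit NOT NULL columns excluded).
assignments: 5 nullable (salary, assignment_id, headcount, score, title — PK (grade) and explicit NOT NULL columns excluded).
Total: 3 + 5 = 8.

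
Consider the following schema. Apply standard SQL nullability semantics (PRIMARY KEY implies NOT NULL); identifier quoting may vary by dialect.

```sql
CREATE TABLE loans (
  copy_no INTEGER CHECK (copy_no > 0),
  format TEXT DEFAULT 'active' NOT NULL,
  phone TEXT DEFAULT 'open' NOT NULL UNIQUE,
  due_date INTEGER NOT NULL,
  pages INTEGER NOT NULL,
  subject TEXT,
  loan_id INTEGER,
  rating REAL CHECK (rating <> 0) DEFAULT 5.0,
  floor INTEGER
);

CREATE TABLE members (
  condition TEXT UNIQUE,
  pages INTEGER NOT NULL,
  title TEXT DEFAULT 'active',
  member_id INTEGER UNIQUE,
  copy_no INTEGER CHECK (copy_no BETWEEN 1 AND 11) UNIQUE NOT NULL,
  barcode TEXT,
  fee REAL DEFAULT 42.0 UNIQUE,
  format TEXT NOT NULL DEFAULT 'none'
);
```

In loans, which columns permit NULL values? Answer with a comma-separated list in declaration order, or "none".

- copy_no: CHECK does not forbid NULL (a CHECK constraint passes when its expression is NULL) → nullable.
- format: declared NOT NULL → not nullable.
- phone: declared NOT NULL → not nullable.
- due_date: declared NOT NULL → not nullable.
- pages: declared NOT NULL → not nullable.
- subject: no NOT NULL constraint applies → nullable.
- loan_id: no NOT NULL constraint applies → nullable.
- rating: CHECK does not forbid NULL (a CHECK constraint passes when its expression is NULL) → nullable.
- floor: no NOT NULL constraint applies → nullable.

copy_no, subject, loan_id, rating, floor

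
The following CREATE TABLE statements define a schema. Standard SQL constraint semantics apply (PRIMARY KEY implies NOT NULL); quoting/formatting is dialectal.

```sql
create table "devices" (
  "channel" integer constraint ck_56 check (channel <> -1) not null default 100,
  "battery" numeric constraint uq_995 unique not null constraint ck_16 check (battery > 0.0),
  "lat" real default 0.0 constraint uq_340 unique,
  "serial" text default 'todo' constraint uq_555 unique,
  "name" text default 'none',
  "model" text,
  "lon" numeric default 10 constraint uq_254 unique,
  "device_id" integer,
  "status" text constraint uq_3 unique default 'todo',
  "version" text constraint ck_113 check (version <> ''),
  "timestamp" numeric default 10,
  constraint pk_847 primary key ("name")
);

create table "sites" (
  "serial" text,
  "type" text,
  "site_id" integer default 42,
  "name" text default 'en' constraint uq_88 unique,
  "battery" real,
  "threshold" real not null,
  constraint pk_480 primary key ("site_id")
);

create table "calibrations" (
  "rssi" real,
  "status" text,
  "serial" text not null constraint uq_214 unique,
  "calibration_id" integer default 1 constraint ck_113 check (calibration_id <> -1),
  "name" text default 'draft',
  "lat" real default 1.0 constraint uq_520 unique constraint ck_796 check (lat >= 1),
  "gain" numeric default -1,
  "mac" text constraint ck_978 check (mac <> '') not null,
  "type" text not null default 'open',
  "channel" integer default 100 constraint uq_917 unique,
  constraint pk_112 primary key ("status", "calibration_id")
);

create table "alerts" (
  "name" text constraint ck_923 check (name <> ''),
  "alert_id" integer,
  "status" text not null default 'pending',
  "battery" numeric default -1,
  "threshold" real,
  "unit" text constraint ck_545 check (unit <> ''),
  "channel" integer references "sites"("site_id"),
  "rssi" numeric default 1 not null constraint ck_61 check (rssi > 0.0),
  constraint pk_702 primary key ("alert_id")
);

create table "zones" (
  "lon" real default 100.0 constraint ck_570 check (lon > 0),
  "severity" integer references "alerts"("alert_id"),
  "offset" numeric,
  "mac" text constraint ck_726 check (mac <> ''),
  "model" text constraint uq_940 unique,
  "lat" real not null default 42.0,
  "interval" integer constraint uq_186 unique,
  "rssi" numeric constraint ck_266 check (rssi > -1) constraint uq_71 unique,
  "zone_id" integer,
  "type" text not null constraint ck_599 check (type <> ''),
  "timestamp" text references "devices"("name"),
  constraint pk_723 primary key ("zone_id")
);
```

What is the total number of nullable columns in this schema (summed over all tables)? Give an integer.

devices: 8 nullable (lat, serial, model, lon, device_id, status, version, timestamp — PK (name) and explicit NOT NULL columns excluded).
sites: 4 nullable (serial, type, name, battery — PK (site_id) and explicit NOT NULL columns excluded).
calibrations: 5 nullable (rssi, name, lat, gain, channel — PK (status, calibration_id) and explicit NOT NULL columns excluded).
alerts: 5 nullable (name, battery, threshold, unit, channel — PK (alert_id) and explicit NOT NULL columns excluded).
zones: 8 nullable (lon, severity, offset, mac, model, interval, rssi, timestamp — PK (zone_id) and explicit NOT NULL columns excluded).
Total: 8 + 4 + 5 + 5 + 8 = 30.

30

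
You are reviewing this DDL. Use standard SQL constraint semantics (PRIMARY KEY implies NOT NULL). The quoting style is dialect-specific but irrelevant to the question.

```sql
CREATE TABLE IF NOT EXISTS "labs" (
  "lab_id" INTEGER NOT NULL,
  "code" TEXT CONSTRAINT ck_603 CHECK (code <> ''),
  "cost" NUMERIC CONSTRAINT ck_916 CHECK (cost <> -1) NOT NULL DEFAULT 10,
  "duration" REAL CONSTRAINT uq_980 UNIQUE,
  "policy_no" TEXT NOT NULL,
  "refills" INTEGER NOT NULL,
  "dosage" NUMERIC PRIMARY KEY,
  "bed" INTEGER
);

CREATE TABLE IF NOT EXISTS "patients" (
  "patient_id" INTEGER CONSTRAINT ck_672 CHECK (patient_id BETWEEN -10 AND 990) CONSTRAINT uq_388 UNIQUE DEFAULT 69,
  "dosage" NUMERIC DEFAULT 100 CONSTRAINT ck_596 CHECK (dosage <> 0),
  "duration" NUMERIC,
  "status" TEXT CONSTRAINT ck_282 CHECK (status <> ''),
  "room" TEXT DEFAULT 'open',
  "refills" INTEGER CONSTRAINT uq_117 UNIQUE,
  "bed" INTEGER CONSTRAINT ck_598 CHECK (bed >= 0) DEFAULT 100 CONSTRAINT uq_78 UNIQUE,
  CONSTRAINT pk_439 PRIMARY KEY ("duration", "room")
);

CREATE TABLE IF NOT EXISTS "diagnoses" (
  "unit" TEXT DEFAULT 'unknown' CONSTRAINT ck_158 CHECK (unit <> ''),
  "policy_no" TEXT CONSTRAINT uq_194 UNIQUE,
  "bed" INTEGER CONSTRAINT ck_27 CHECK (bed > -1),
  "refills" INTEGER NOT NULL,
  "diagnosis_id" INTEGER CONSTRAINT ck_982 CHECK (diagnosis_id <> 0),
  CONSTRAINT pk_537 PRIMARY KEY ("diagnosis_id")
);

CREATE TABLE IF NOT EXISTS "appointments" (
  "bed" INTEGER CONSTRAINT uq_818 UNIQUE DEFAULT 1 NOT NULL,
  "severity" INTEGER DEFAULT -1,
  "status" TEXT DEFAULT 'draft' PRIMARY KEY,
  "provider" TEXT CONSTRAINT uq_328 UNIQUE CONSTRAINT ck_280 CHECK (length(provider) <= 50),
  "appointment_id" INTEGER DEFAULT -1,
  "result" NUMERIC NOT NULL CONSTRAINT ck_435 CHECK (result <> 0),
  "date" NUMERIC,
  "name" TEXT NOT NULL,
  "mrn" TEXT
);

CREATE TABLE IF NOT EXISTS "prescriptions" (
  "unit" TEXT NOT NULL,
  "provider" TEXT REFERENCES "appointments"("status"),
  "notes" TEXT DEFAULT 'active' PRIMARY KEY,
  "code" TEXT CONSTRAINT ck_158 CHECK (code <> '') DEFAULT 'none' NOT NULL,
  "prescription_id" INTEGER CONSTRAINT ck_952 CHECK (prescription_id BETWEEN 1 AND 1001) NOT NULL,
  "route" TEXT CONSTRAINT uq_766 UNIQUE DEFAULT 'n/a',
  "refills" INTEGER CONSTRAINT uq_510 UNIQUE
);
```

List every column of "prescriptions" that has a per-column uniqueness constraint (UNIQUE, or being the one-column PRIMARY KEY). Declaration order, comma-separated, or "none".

- unit: no UNIQUE or single-column PK constraint.
- provider: no UNIQUE or single-column PK constraint.
- notes: single-column PRIMARY KEY → unique.
- code: no UNIQUE or single-column PK constraint.
- prescription_id: no UNIQUE or single-column PK constraint.
- route: declared UNIQUE → unique.
- refills: declared UNIQUE → unique.

notes, route, refills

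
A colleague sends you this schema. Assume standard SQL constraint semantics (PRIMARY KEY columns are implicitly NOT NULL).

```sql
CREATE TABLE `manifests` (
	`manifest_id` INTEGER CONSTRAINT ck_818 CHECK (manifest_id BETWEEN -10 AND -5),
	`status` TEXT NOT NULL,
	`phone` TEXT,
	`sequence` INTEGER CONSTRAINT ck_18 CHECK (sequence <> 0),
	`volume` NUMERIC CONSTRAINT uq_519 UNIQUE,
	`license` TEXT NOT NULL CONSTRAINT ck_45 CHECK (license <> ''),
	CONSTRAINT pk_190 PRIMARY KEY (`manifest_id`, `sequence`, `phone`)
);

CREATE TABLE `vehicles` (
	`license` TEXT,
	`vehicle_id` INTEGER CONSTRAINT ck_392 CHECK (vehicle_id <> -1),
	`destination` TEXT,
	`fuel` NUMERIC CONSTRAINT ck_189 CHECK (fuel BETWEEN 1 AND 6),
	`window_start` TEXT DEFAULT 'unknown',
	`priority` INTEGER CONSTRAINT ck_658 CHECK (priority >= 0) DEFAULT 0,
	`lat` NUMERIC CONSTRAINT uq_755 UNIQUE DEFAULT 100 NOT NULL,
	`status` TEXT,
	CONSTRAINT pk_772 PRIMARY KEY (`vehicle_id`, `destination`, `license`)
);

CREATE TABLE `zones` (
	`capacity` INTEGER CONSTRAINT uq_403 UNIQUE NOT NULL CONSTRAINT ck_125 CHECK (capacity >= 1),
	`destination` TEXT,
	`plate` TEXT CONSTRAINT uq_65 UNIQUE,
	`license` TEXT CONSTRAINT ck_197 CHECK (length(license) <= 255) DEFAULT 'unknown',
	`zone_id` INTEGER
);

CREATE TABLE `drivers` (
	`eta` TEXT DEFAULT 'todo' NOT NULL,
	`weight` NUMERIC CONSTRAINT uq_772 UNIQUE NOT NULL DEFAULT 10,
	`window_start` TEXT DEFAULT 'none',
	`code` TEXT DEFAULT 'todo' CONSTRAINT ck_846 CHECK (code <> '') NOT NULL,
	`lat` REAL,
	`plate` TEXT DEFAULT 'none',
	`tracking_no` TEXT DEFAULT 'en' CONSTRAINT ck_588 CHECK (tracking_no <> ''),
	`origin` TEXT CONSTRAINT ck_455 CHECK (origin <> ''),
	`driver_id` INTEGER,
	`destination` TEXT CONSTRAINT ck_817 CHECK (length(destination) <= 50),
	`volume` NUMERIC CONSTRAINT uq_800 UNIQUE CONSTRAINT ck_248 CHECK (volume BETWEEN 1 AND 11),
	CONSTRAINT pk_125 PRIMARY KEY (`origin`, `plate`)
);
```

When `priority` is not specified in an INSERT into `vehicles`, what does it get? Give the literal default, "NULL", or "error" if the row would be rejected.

priority has an explicit DEFAULT 0.
When the column is omitted from an INSERT, that default is used.

0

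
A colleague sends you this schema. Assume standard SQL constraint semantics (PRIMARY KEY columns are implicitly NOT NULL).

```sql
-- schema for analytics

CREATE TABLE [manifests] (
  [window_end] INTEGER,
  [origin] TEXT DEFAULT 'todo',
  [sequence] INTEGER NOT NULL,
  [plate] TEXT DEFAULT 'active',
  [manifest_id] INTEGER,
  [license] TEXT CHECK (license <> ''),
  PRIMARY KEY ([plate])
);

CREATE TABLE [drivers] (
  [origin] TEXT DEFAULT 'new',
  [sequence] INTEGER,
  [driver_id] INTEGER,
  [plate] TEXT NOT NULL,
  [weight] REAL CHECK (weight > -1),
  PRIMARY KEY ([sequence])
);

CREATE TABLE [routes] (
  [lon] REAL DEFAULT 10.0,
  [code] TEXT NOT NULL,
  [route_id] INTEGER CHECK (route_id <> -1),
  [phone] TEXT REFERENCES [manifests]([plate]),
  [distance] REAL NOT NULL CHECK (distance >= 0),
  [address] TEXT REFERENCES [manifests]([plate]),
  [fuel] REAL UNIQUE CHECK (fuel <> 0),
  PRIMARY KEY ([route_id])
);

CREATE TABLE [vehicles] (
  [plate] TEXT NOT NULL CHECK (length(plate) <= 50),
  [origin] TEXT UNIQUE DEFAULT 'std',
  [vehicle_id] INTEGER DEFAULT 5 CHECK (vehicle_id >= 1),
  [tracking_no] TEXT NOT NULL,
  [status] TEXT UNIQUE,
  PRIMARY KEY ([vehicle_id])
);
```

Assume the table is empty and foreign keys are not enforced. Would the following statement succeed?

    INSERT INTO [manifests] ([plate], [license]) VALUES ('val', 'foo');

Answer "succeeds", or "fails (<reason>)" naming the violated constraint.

fails (NOT NULL on sequence)

sequence is omitted from the column list and has no DEFAULT, so it would receive NULL.
But sequence is declared NOT NULL.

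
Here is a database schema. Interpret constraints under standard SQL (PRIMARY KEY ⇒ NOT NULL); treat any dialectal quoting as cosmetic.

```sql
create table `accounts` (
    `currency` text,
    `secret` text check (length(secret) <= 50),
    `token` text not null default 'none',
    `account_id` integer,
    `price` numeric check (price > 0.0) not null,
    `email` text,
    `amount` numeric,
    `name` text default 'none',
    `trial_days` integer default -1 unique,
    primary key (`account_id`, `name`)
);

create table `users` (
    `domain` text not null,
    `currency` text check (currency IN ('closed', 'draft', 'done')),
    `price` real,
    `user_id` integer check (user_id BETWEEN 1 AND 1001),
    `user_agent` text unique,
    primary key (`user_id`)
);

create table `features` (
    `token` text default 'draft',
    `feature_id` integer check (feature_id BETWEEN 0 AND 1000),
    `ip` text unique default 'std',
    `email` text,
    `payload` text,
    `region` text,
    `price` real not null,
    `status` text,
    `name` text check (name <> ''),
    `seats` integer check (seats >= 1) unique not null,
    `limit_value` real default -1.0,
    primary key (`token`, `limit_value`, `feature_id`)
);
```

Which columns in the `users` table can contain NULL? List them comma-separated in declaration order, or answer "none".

currency, price, user_agent

- domain: declared NOT NULL → not nullable.
- currency: CHECK does not forbid NULL (a CHECK constraint passes when its expression is NULL) → nullable.
- price: no NOT NULL constraint applies → nullable.
- user_id: part of the PRIMARY KEY, which implies NOT NULL → not nullable.
- user_agent: UNIQUE does not imply NOT NULL → nullable.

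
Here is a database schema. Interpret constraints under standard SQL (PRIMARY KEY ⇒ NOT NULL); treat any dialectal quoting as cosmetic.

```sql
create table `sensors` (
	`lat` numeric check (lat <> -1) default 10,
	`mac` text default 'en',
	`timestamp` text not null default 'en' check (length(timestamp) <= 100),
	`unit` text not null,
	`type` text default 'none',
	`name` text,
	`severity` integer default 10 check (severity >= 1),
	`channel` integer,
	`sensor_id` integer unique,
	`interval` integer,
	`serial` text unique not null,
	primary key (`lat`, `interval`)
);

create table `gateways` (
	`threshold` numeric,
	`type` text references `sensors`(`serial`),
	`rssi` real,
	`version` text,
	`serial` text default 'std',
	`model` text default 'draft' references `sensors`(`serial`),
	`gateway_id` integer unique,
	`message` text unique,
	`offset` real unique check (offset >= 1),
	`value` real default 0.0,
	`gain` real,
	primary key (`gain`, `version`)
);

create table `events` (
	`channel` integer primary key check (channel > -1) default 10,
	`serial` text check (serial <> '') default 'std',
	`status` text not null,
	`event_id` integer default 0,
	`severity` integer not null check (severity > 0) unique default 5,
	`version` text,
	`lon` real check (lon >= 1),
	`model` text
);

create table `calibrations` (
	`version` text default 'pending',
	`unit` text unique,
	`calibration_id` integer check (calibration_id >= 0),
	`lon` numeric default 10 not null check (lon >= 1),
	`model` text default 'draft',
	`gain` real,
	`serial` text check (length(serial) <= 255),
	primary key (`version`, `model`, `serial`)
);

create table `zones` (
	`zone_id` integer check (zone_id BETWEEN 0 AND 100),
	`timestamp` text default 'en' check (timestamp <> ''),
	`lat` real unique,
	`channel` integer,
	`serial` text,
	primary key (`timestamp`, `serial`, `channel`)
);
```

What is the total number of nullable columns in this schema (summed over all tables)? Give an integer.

sensors: 6 nullable (mac, type, name, severity, channel, sensor_id — PK (lat, interval) and explicit NOT NULL columns excluded).
gateways: 9 nullable (threshold, type, rssi, serial, model, gateway_id, message, offset, value — PK (gain, version) and explicit NOT NULL columns excluded).
events: 5 nullable (serial, event_id, version, lon, model — PK (channel) and explicit NOT NULL columns excluded).
calibrations: 3 nullable (unit, calibration_id, gain — PK (version, model, serial) and explicit NOT NULL columns excluded).
zones: 2 nullable (zone_id, lat — PK (timestamp, serial, channel) and explicit NOT NULL columns excluded).
Total: 6 + 9 + 5 + 3 + 2 = 25.

25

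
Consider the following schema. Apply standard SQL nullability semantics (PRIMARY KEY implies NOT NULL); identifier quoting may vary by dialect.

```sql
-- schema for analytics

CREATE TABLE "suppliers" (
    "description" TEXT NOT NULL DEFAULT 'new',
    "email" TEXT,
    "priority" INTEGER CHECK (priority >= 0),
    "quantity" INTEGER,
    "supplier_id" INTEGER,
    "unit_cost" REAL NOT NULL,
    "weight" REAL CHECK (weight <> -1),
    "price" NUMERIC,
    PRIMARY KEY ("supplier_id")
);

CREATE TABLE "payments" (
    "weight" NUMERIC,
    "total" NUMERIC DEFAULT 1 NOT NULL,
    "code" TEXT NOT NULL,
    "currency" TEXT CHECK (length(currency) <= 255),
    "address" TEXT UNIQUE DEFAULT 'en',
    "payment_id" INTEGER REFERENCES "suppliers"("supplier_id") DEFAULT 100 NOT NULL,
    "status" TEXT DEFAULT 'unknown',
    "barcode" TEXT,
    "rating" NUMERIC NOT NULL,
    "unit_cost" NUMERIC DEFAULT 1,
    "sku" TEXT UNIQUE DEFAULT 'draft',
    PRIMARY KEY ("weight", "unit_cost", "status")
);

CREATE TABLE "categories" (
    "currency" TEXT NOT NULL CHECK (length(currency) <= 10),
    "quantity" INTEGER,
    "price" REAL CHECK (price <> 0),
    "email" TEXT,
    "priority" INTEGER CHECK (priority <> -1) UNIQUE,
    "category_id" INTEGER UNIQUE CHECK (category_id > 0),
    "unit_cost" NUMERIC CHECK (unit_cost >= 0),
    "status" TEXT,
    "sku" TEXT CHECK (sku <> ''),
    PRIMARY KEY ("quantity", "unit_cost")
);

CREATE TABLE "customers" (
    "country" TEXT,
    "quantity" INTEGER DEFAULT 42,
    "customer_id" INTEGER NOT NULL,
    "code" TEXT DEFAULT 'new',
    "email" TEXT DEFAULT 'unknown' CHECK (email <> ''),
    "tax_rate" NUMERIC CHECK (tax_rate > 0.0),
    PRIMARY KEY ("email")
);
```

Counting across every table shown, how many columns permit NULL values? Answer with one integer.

19

suppliers: 5 nullable (email, priority, quantity, weight, price — PK (supplier_id) and explicit NOT NULL columns excluded).
payments: 4 nullable (currency, address, barcode, sku — PK (weight, unit_cost, status) and explicit NOT NULL columns excluded).
categories: 6 nullable (price, email, priority, category_id, status, sku — PK (quantity, unit_cost) and explicit NOT NULL columns excluded).
customers: 4 nullable (country, quantity, code, tax_rate — PK (email) and explicit NOT NULL columns excluded).
Total: 5 + 4 + 6 + 4 = 19.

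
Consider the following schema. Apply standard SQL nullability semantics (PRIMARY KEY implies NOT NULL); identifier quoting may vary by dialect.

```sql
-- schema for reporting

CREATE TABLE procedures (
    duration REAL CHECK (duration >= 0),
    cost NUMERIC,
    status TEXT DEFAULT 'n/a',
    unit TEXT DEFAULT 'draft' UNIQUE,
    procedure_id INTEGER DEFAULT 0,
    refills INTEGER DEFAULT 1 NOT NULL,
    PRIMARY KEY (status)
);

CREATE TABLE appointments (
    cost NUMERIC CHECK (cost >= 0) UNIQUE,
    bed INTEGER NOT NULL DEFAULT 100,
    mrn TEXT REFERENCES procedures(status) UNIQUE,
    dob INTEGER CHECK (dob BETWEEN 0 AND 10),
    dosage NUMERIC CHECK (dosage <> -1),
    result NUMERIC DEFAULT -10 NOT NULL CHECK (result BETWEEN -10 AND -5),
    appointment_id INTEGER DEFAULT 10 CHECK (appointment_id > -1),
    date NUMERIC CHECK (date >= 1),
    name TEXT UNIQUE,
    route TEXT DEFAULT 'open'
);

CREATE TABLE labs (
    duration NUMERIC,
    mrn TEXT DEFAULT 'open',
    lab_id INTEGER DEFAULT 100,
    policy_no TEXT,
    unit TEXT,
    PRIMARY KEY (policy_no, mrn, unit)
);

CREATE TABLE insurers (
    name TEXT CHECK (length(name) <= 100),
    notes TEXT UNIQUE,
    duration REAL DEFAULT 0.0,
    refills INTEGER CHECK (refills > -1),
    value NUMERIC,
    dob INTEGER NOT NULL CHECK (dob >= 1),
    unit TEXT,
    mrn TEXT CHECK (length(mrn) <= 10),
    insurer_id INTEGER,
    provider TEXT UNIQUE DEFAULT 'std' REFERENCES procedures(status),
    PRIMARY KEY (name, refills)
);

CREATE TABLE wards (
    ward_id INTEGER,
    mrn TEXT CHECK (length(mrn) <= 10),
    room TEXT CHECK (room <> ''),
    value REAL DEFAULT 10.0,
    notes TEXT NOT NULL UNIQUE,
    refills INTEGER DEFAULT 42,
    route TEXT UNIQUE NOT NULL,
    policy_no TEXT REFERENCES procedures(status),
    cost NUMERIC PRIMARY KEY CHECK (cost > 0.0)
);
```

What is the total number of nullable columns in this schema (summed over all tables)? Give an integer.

procedures: 4 nullable (duration, cost, unit, procedure_id — PK (status) and explicit NOT NULL columns excluded).
appointments: 8 nullable (cost, mrn, dob, dosage, appointment_id, date, name, route — PK none and explicit NOT NULL columns excluded).
labs: 2 nullable (duration, lab_id — PK (policy_no, mrn, unit) and explicit NOT NULL columns excluded).
insurers: 7 nullable (notes, duration, value, unit, mrn, insurer_id, provider — PK (name, refills) and explicit NOT NULL columns excluded).
wards: 6 nullable (ward_id, mrn, room, value, refills, policy_no — PK (cost) and explicit NOT NULL columns excluded).
Total: 4 + 8 + 2 + 7 + 6 = 27.

27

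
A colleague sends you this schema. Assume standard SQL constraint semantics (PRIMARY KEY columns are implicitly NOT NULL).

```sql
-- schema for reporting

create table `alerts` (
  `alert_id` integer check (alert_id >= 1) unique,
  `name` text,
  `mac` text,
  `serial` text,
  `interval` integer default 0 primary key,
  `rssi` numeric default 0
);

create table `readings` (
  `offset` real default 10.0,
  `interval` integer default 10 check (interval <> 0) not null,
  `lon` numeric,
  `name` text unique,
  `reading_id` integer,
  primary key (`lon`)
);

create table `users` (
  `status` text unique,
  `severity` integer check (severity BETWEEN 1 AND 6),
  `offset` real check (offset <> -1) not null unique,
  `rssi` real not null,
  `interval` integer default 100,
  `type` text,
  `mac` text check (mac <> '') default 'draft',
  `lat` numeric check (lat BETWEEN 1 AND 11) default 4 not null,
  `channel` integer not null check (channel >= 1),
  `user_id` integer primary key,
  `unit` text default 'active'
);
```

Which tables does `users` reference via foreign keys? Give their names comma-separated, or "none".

No column in users has a REFERENCES clause.

none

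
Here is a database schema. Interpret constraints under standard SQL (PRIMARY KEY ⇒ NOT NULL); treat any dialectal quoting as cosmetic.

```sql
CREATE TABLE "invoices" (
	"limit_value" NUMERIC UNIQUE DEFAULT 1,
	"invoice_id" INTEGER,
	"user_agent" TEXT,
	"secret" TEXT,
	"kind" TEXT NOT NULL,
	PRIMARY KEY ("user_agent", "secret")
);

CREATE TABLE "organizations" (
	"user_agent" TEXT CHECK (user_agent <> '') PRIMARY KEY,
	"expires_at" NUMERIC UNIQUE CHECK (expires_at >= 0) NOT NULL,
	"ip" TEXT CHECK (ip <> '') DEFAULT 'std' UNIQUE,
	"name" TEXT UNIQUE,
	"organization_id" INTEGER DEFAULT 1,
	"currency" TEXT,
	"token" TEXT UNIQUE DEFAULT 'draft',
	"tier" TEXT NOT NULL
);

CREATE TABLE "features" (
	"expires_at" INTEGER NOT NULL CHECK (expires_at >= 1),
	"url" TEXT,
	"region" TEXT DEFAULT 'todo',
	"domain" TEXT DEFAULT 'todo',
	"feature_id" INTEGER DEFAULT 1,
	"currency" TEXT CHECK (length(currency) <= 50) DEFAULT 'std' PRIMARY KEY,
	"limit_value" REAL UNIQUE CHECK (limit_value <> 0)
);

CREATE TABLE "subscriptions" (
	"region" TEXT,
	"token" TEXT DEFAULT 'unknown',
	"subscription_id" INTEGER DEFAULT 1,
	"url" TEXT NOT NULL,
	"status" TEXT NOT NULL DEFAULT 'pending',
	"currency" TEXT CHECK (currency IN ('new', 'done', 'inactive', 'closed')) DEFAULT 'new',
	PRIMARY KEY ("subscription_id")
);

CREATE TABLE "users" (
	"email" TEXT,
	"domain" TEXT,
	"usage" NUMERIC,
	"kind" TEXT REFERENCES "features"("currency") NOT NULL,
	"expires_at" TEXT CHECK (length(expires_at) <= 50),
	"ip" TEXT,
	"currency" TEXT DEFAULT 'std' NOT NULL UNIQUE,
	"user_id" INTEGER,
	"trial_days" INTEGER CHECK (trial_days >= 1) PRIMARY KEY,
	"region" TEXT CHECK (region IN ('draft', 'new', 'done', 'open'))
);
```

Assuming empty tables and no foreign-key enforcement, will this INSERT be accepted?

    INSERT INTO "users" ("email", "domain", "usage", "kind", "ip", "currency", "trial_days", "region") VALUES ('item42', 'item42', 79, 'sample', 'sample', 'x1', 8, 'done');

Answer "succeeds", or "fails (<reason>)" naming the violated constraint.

NOT NULL columns: currency is supplied; kind is supplied; trial_days is supplied.
CHECK constraints: 8 satisfies (trial_days >= 1); 'done' satisfies (region IN ('draft', 'new', 'done', 'open')).
No constraint is violated.

succeeds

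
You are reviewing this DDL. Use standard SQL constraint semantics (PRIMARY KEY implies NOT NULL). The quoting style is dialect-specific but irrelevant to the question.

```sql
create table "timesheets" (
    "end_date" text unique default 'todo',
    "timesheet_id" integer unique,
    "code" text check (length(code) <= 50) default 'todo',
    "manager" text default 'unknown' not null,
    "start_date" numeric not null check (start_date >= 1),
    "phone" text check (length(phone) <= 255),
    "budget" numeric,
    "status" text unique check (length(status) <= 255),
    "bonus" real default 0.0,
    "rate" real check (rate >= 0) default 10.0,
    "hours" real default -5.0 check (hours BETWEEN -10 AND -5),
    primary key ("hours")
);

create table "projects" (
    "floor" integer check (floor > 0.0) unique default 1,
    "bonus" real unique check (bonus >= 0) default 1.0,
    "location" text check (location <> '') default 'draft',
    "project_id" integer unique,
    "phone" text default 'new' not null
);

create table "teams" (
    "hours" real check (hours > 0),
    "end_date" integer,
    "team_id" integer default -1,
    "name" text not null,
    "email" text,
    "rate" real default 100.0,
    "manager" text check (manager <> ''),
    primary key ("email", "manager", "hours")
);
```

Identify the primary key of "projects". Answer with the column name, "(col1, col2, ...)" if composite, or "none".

No column is declared PRIMARY KEY inline, and there is no table-level PRIMARY KEY clause in projects.

none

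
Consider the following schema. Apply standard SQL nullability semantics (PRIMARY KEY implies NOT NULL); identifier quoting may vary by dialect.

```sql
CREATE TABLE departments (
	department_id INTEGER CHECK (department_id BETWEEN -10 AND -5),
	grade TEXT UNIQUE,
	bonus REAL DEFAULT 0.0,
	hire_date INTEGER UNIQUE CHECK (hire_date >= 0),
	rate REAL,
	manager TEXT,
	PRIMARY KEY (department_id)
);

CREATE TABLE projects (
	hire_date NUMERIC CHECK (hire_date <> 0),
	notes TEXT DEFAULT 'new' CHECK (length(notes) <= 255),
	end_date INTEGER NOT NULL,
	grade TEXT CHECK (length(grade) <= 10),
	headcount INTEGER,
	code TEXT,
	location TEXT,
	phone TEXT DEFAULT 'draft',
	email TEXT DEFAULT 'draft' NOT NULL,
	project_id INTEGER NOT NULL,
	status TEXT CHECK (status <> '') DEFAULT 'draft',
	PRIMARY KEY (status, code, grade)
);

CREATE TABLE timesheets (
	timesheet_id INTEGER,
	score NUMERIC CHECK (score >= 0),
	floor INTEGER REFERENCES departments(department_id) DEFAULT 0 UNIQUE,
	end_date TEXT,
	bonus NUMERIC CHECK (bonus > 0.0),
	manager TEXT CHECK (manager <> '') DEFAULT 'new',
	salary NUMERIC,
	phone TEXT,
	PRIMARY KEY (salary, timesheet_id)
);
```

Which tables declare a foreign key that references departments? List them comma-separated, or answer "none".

timesheets

- timesheets.floor references departments(department_id).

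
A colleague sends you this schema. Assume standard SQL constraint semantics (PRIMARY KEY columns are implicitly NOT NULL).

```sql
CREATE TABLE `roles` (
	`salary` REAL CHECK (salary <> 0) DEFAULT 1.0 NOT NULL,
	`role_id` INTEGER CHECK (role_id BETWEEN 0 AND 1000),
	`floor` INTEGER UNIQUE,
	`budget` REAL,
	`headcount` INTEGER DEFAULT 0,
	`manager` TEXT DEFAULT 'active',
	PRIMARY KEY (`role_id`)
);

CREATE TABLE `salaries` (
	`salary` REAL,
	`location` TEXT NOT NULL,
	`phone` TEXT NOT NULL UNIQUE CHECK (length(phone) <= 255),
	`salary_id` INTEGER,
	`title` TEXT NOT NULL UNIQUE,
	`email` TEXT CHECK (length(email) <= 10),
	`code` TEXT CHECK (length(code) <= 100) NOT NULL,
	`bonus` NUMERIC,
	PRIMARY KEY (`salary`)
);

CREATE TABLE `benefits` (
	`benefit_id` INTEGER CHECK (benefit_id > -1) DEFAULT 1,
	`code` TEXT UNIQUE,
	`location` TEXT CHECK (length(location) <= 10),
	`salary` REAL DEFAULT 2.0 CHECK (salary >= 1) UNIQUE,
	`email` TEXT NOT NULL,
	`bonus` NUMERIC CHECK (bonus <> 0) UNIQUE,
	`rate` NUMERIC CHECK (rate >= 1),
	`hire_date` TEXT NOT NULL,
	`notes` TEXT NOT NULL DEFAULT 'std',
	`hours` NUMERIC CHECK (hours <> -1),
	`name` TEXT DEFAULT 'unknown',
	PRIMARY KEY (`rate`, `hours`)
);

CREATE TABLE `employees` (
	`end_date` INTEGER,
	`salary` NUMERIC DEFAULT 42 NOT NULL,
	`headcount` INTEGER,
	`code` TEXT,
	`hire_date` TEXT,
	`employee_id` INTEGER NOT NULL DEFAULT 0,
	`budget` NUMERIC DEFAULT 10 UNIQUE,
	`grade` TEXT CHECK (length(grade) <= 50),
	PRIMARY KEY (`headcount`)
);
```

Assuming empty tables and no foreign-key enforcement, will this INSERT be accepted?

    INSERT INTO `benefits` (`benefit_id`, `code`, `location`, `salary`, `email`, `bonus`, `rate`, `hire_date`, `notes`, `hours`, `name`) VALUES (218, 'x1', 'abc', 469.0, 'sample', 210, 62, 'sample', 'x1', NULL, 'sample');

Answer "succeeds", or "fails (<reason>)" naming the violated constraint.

hours is explicitly set to NULL, but hours is part of the PRIMARY KEY (implied NOT NULL).

fails (NOT NULL on hours)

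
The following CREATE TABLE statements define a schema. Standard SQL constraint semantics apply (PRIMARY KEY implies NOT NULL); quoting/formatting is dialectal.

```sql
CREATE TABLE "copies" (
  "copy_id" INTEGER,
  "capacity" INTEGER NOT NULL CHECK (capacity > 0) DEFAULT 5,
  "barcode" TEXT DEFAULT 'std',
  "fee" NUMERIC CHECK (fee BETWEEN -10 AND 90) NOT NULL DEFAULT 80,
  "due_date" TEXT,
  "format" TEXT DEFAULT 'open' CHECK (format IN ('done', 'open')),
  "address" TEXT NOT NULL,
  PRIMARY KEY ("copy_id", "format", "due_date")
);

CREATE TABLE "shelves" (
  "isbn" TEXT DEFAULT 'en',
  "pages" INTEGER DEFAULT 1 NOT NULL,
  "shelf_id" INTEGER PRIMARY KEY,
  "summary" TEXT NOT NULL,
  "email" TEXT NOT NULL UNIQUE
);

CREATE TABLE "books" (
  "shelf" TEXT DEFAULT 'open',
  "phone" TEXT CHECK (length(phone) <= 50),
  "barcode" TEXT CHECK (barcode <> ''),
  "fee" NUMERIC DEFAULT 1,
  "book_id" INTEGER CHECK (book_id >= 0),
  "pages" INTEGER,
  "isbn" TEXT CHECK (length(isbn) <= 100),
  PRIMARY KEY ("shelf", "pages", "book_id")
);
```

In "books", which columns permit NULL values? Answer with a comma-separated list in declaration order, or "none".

- shelf: part of the PRIMARY KEY, which implies NOT NULL → not nullable.
- phone: CHECK does not forbid NULL (a CHECK constraint passes when its expression is NULL) → nullable.
- barcode: CHECK does not forbid NULL (a CHECK constraint passes when its expression is NULL) → nullable.
- fee: DEFAULT only fills an omitted column; an explicit NULL is still allowed → nullable.
- book_id: part of the PRIMARY KEY, which implies NOT NULL → not nullable.
- pages: part of the PRIMARY KEY, which implies NOT NULL → not nullable.
- isbn: CHECK does not forbid NULL (a CHECK constraint passes when its expression is NULL) → nullable.

phone, barcode, fee, isbn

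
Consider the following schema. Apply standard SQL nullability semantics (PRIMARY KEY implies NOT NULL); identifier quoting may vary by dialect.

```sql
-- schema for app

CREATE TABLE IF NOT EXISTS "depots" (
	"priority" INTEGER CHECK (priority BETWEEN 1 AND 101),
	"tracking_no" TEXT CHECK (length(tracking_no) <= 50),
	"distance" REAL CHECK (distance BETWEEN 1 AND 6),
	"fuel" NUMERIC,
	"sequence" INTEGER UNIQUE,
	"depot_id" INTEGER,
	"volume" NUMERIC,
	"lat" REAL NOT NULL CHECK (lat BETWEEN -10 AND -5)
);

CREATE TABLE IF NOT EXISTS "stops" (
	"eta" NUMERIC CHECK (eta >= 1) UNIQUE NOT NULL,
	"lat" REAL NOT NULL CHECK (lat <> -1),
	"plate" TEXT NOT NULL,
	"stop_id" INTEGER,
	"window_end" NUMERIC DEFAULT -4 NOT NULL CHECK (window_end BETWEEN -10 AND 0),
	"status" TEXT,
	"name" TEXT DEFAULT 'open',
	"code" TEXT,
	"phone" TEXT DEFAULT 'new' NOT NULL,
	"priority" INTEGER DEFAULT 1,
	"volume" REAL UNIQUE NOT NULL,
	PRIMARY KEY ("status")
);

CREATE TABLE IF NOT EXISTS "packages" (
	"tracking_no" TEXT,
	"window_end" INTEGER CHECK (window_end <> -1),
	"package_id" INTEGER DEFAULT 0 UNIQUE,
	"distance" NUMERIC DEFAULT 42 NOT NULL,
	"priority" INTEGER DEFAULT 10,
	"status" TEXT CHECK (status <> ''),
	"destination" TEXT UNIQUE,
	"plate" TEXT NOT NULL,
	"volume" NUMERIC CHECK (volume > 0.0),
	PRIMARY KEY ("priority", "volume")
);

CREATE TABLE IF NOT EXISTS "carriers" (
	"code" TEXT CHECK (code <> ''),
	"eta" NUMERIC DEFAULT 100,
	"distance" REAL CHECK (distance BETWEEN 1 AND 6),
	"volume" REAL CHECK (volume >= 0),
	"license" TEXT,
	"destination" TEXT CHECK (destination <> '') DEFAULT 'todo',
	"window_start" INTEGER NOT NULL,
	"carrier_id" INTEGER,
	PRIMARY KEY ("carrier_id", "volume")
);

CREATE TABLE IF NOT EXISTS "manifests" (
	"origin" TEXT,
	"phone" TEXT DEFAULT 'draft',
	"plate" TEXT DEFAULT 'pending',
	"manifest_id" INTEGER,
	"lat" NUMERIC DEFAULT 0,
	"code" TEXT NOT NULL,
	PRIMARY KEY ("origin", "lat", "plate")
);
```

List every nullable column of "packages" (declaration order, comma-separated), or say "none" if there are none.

- tracking_no: no NOT NULL constraint applies → nullable.
- window_end: CHECK does not forbid NULL (a CHECK constraint passes when its expression is NULL) → nullable.
- package_id: UNIQUE does not imply NOT NULL → nullable.
- distance: declared NOT NULL → not nullable.
- priority: part of the PRIMARY KEY, which implies NOT NULL → not nullable.
- status: CHECK does not forbid NULL (a CHECK constraint passes when its expression is NULL) → nullable.
- destination: UNIQUE does not imply NOT NULL → nullable.
- plate: declared NOT NULL → not nullable.
- volume: part of the PRIMARY KEY, which implies NOT NULL → not nullable.

tracking_no, window_end, package_id, status, destination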